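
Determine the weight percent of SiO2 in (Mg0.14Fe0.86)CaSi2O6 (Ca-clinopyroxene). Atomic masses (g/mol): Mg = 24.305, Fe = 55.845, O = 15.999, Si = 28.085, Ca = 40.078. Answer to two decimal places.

Formula mass = 243.671 g/mol.
2 Si → 2.0000 mol SiO2 per formula unit; M(SiO2) = 60.083, so SiO2 mass = 120.166 g.
120.166/243.671 × 100 = 49.31 wt%.

49.31 wt%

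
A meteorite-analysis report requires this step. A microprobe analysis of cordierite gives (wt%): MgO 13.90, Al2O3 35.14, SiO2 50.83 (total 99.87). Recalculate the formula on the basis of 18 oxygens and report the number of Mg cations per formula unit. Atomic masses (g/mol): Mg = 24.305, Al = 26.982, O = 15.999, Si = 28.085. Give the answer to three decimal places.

MgO (M=40.304): mol = 0.34488; Mg = 0.34488, O = 0.34488.
Al2O3 (M=101.961): mol = 0.34464; Al = 0.68928, O = 1.03392.
SiO2 (M=60.083): mol = 0.84600; Si = 0.84600, O = 1.69200.
ΣO = 3.07080; factor = 18/ΣO = 5.86166.
Mg apfu = 0.34488 × 5.86166 = 2.022.

2.022 Mg apfu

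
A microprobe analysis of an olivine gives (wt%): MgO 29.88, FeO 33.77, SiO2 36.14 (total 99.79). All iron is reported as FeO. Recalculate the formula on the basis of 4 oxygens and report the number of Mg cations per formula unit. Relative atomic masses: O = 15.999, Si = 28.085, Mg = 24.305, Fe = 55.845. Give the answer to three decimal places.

1.228 Mg apfu

MgO (M=40.304): mol = 0.74137; Mg = 0.74137, O = 0.74137.
FeO (M=71.844): mol = 0.47005; Fe = 0.47005, O = 0.47005.
SiO2 (M=60.083): mol = 0.60150; Si = 0.60150, O = 1.20300.
ΣO = 2.41442; factor = 4/ΣO = 1.65671.
Mg apfu = 0.74137 × 1.65671 = 1.228.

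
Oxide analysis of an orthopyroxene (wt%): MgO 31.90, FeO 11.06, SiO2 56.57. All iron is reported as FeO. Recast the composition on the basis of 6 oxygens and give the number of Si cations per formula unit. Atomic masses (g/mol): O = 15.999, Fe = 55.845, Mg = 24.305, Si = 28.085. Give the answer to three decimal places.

31.90 wt% MgO ÷ 40.304 g/mol = 0.79148 mol, giving 0.79148 Mg and 0.79148 O.
11.06 wt% FeO ÷ 71.844 g/mol = 0.15394 mol, giving 0.15394 Fe and 0.15394 O.
56.57 wt% SiO2 ÷ 60.083 g/mol = 0.94153 mol, giving 0.94153 Si and 1.88306 O.
Oxygen sums to 2.82848; scaling by 6/2.82848 = 2.12128 puts the formula on 6 O.
Si: 0.94153 × 2.12128 = 1.997 atoms per formula unit.

1.997 Si apfu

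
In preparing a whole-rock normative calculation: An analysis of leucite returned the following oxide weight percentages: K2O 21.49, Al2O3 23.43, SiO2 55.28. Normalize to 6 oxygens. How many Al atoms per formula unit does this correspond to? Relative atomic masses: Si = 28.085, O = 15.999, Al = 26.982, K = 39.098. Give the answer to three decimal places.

1.000 Al apfu

K2O: 21.49/94.195 = 0.22814 mol → 0.45628 mol K, 0.22814 mol O.
Al2O3: 23.43/101.961 = 0.22979 mol → 0.45958 mol Al, 0.68937 mol O.
SiO2: 55.28/60.083 = 0.92006 mol → 0.92006 mol Si, 1.84012 mol O.
Total oxygen = 2.75763 mol. Normalization factor = 6/2.75763 = 2.17578.
Al per 6 O = 0.45958 × 2.17578 = 1.000.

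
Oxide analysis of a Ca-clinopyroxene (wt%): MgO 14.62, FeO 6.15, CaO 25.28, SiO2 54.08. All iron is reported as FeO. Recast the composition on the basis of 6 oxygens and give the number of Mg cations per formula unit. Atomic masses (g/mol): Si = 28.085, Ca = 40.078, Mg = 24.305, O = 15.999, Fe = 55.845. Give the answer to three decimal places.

0.806 Mg apfu

14.62 wt% MgO ÷ 40.304 g/mol = 0.36274 mol, giving 0.36274 Mg and 0.36274 O.
6.15 wt% FeO ÷ 71.844 g/mol = 0.08560 mol, giving 0.08560 Fe and 0.08560 O.
25.28 wt% CaO ÷ 56.077 g/mol = 0.45081 mol, giving 0.45081 Ca and 0.45081 O.
54.08 wt% SiO2 ÷ 60.083 g/mol = 0.90009 mol, giving 0.90009 Si and 1.80018 O.
Oxygen sums to 2.69933; scaling by 6/2.69933 = 2.22277 puts the formula on 6 O.
Mg: 0.36274 × 2.22277 = 0.806 atoms per formula unit.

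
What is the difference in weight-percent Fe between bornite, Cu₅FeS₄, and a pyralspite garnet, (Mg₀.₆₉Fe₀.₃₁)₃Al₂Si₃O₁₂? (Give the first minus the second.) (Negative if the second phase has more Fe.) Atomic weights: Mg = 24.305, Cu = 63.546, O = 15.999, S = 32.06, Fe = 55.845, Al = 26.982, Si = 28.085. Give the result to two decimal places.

First mineral: 55.845 g Fe in 501.815 g formula = 11.13 wt% Fe.
Second mineral: 51.936 g Fe in 432.454 g formula = 12.01 wt% Fe.
11.13% − 12.01% gives a difference of -0.88 percentage points.

-0.88 percentage points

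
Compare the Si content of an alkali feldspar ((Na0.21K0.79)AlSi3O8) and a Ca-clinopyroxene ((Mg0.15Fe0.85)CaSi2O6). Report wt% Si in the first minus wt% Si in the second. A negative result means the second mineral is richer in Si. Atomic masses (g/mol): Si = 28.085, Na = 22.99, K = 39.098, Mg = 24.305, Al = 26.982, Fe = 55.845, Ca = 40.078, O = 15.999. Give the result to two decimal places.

M((Na0.21K0.79)AlSi3O8) = 274.944 g/mol, so wt% Si = 84.255/274.944 × 100 = 30.64%.
M((Mg0.15Fe0.85)CaSi2O6) = 243.356 g/mol, so wt% Si = 56.170/243.356 × 100 = 23.08%.
30.64 − 23.08 = 7.56 pp.

7.56 percentage points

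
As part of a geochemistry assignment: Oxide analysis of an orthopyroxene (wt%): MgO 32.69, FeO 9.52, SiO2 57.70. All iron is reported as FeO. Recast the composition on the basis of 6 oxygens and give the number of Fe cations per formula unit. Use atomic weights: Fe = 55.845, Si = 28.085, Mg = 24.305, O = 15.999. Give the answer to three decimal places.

0.278 Fe apfu

MgO (M=40.304): mol = 0.81109; Mg = 0.81109, O = 0.81109.
FeO (M=71.844): mol = 0.13251; Fe = 0.13251, O = 0.13251.
SiO2 (M=60.083): mol = 0.96034; Si = 0.96034, O = 1.92068.
ΣO = 2.86428; factor = 6/ΣO = 2.09477.
Fe apfu = 0.13251 × 2.09477 = 0.278.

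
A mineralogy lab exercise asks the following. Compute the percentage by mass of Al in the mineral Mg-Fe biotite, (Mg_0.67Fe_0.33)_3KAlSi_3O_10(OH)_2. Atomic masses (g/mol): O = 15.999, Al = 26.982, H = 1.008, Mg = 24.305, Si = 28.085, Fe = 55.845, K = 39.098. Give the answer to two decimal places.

Formula mass = 2.01·24.305 + 0.99·55.845 + 1·39.098 + 1·26.982 + 3·28.085 + 12·15.999 + 2·1.008 = 448.479 g/mol, of which 26.982 g is Al.
So Al makes up 26.982/448.479 = 0.0602 of the mass, i.e. 6.02%.

6.02 wt%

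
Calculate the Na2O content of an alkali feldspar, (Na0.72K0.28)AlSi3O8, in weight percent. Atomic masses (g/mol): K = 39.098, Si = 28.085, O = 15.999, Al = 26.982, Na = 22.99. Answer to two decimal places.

M((Na0.72K0.28)AlSi3O8) = 266.729 g/mol; M(Na2O) = 61.979 g/mol.
Moles Na2O per formula unit = 0.72 Na ÷ 2 = 0.3600.
Na2O fraction = (0.3600 × 61.979) / 266.729 = 22.312/266.729 = 0.0837.

8.37 wt%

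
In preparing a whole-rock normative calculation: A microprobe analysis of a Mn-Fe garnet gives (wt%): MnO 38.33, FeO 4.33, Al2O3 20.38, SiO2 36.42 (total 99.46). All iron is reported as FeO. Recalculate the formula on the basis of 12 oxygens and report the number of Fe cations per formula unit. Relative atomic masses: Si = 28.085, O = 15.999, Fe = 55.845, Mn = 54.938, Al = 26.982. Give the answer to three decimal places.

MnO: 38.33/70.937 = 0.54034 mol → 0.54034 mol Mn, 0.54034 mol O.
FeO: 4.33/71.844 = 0.06027 mol → 0.06027 mol Fe, 0.06027 mol O.
Al2O3: 20.38/101.961 = 0.19988 mol → 0.39976 mol Al, 0.59964 mol O.
SiO2: 36.42/60.083 = 0.60616 mol → 0.60616 mol Si, 1.21232 mol O.
Total oxygen = 2.41257 mol. Normalization factor = 12/2.41257 = 4.97395.
Fe per 12 O = 0.06027 × 4.97395 = 0.300.

0.300 Fe apfu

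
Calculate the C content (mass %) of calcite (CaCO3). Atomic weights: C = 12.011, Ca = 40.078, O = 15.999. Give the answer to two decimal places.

12.00 mass %

Formula mass = 1×40.078 + 1×12.011 + 3×15.999 = 100.086 g/mol, of which 12.011 g is C.
So C makes up 12.011/100.086 = 0.1200 of the mass, i.e. 12.00%.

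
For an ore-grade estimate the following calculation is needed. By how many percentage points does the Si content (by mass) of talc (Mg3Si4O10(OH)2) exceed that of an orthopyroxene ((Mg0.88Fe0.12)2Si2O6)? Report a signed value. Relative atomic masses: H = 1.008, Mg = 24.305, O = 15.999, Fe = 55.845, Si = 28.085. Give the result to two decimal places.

2.66 percentage points

M(Mg3Si4O10(OH)2) = 379.259 g/mol, so wt% Si = 112.340/379.259 × 100 = 29.62%.
M((Mg0.88Fe0.12)2Si2O6) = 208.344 g/mol, so wt% Si = 56.170/208.344 × 100 = 26.96%.
29.62 − 26.96 = 2.66 pp.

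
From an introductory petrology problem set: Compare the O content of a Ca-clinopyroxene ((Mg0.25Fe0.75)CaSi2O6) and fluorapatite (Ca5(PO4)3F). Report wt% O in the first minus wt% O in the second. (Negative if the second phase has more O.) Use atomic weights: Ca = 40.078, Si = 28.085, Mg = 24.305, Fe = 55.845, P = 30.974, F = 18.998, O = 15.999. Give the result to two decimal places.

1.89 percentage points

First mineral: 95.994 g O in 240.202 g formula = 39.96 wt% O.
Second mineral: 191.988 g O in 504.298 g formula = 38.07 wt% O.
39.96% − 38.07% gives a difference of 1.89 percentage points.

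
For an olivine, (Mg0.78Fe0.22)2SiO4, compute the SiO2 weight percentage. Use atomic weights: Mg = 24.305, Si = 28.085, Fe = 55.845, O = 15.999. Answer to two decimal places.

38.87 wt%

M((Mg0.78Fe0.22)2SiO4) = 154.569 g/mol; M(SiO2) = 60.083 g/mol.
Moles SiO2 per formula unit = 1 Si ÷ 1 = 1.0000.
SiO2 fraction = (1.0000 × 60.083) / 154.569 = 60.083/154.569 = 0.3887.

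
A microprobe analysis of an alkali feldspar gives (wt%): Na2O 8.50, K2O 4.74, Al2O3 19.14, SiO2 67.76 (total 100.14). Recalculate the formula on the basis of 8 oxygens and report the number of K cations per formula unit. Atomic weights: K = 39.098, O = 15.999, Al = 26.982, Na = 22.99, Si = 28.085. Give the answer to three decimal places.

0.268 K apfu

8.50 wt% Na2O ÷ 61.979 g/mol = 0.13714 mol, giving 0.27428 Na and 0.13714 O.
4.74 wt% K2O ÷ 94.195 g/mol = 0.05032 mol, giving 0.10064 K and 0.05032 O.
19.14 wt% Al2O3 ÷ 101.961 g/mol = 0.18772 mol, giving 0.37544 Al and 0.56316 O.
67.76 wt% SiO2 ÷ 60.083 g/mol = 1.12777 mol, giving 1.12777 Si and 2.25554 O.
Oxygen sums to 3.00616; scaling by 8/3.00616 = 2.66120 puts the formula on 8 O.
K: 0.10064 × 2.66120 = 0.268 atoms per formula unit.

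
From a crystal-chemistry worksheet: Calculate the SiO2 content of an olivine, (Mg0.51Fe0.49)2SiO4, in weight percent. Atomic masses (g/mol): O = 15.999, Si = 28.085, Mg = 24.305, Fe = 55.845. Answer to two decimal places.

M((Mg0.51Fe0.49)2SiO4) = 171.600 g/mol; M(SiO2) = 60.083 g/mol.
Moles SiO2 per formula unit = 1 Si ÷ 1 = 1.0000.
SiO2 fraction = (1.0000 × 60.083) / 171.600 = 60.083/171.600 = 0.3501.

35.01 wt%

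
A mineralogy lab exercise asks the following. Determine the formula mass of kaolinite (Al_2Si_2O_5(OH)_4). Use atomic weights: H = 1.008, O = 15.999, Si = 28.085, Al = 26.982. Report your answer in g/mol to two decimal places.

258.16 g/mol

Al: 2 × 26.982 = 53.9640
Si: 2 × 28.085 = 56.1700
O: 9 × 15.999 = 143.9910
H: 4 × 1.008 = 4.0320
Summing the contributions gives the formula mass.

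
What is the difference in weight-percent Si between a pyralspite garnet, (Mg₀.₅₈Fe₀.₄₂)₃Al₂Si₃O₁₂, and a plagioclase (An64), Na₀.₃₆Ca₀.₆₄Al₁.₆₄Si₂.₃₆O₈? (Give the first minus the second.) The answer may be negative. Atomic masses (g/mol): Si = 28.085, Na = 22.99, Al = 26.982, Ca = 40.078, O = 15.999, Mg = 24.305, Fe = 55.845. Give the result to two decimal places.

M((Mg₀.₅₈Fe₀.₄₂)₃Al₂Si₃O₁₂) = 442.862 g/mol, so wt% Si = 84.255/442.862 × 100 = 19.03%.
M(Na₀.₃₆Ca₀.₆₄Al₁.₆₄Si₂.₃₆O₈) = 272.449 g/mol, so wt% Si = 66.281/272.449 × 100 = 24.33%.
19.03 − 24.33 = -5.30 pp.

-5.30 percentage points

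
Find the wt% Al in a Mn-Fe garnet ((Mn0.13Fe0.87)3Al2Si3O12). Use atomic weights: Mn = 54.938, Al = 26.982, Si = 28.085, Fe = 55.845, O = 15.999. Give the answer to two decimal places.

10.85 mass %

M((Mn0.13Fe0.87)3Al2Si3O12) = 497.388 g/mol.
Al contributes 2 × 26.982 = 53.964 g per mole.
53.964/497.388 = 0.1085 → 10.85%.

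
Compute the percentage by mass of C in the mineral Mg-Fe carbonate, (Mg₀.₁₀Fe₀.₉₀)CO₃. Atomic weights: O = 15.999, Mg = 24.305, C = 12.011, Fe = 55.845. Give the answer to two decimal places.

10.66 wt%

M((Mg₀.₁₀Fe₀.₉₀)CO₃) = 112.699 g/mol.
C contributes 1 × 12.011 = 12.011 g per mole.
12.011/112.699 = 0.1066 → 10.66%.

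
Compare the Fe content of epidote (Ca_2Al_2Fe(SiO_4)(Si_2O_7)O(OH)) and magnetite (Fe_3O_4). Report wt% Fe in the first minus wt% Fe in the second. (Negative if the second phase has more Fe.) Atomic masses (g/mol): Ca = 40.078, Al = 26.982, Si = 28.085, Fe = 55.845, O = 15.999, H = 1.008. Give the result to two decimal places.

-60.80 percentage points

First mineral: 55.845 g Fe in 483.215 g formula = 11.56 wt% Fe.
Second mineral: 167.535 g Fe in 231.531 g formula = 72.36 wt% Fe.
11.56% − 72.36% gives a difference of -60.80 percentage points.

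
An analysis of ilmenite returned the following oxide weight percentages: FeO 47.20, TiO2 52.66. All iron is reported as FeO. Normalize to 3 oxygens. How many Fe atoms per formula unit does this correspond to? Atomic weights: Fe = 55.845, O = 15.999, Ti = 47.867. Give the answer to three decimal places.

47.20 wt% FeO ÷ 71.844 g/mol = 0.65698 mol, giving 0.65698 Fe and 0.65698 O.
52.66 wt% TiO2 ÷ 79.865 g/mol = 0.65936 mol, giving 0.65936 Ti and 1.31872 O.
Oxygen sums to 1.97570; scaling by 3/1.97570 = 1.51845 puts the formula on 3 O.
Fe: 0.65698 × 1.51845 = 0.998 atoms per formula unit.

0.998 Fe apfu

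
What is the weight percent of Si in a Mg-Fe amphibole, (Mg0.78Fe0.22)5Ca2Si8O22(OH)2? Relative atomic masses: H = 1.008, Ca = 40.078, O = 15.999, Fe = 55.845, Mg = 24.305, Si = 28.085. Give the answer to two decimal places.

26.53 mass %

Formula mass = 3.90*24.305 + 1.10*55.845 + 2*40.078 + 8*28.085 + 24*15.999 + 2*1.008 = 847.047 g/mol, of which 224.680 g is Si.
So Si makes up 224.680/847.047 = 0.2653 of the mass, i.e. 26.53%.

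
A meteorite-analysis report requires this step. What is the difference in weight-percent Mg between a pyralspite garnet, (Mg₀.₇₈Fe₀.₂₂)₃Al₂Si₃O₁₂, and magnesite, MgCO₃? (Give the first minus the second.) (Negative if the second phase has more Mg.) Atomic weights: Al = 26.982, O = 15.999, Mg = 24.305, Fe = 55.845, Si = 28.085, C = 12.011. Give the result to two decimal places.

-15.41 percentage points

M((Mg₀.₇₈Fe₀.₂₂)₃Al₂Si₃O₁₂) = 423.938 g/mol, so wt% Mg = 56.874/423.938 × 100 = 13.42%.
M(MgCO₃) = 84.313 g/mol, so wt% Mg = 24.305/84.313 × 100 = 28.83%.
13.42 − 28.83 = -15.41 pp.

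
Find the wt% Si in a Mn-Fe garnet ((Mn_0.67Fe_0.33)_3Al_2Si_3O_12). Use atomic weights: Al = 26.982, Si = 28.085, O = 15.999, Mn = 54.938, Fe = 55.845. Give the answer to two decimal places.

Molar mass of (Mn_0.67Fe_0.33)_3Al_2Si_3O_12: 2.01·54.938 + 0.99·55.845 + 2·26.982 + 3·28.085 + 12·15.999 = 495.919 g/mol.
Mass of Si per formula unit: 3 × 28.085 = 84.255 g.
Weight fraction Si = 84.255 / 495.919 = 0.1699.

16.99 mass %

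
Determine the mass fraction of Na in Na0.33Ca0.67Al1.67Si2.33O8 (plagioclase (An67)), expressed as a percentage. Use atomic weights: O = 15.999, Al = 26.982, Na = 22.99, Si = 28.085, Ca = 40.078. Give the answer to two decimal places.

2.78 mass %

M(Na0.33Ca0.67Al1.67Si2.33O8) = 272.929 g/mol.
Na contributes 0.33 × 22.99 = 7.587 g per mole.
7.587/272.929 = 0.0278 → 2.78%.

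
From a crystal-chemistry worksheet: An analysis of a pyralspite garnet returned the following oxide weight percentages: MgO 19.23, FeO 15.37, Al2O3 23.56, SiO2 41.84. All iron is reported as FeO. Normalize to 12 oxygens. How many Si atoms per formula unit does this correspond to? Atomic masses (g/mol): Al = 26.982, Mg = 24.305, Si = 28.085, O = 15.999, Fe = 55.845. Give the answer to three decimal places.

3.009 Si apfu

MgO (M=40.304): mol = 0.47712; Mg = 0.47712, O = 0.47712.
FeO (M=71.844): mol = 0.21394; Fe = 0.21394, O = 0.21394.
Al2O3 (M=101.961): mol = 0.23107; Al = 0.46214, O = 0.69321.
SiO2 (M=60.083): mol = 0.69637; Si = 0.69637, O = 1.39274.
ΣO = 2.77701; factor = 12/ΣO = 4.32119.
Si apfu = 0.69637 × 4.32119 = 3.009.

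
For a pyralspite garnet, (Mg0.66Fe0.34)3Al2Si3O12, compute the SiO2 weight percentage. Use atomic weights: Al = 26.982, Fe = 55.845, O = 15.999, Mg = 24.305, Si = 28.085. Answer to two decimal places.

Formula mass = 435.293 g/mol.
3 Si → 3.0000 mol SiO2 per formula unit; M(SiO2) = 60.083, so SiO2 mass = 180.249 g.
180.249/435.293 × 100 = 41.41 wt%.

41.41 wt%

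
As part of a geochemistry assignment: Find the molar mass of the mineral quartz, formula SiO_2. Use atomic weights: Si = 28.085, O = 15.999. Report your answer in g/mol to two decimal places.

60.08 g/mol

Si: 1 × 28.085 = 28.0850
O: 2 × 15.999 = 31.9980
Summing the contributions gives the formula mass.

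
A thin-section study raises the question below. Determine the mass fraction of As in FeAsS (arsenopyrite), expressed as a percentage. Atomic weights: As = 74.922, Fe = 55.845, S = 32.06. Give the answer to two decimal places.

46.01 mass %

Formula mass = 1×55.845 + 1×74.922 + 1×32.06 = 162.827 g/mol, of which 74.922 g is As.
So As makes up 74.922/162.827 = 0.4601 of the mass, i.e. 46.01%.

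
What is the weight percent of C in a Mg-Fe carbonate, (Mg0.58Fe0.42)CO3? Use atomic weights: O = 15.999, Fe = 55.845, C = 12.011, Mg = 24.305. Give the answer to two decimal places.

12.31 wt%

Formula mass = 0.58·24.305 + 0.42·55.845 + 1·12.011 + 3·15.999 = 97.560 g/mol, of which 12.011 g is C.
So C makes up 12.011/97.560 = 0.1231 of the mass, i.e. 12.31%.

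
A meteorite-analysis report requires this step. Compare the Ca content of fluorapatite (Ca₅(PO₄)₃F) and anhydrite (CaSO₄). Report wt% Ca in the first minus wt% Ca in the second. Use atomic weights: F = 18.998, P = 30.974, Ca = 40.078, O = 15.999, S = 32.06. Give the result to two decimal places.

10.30 percentage points

M(Ca₅(PO₄)₃F) = 504.298 g/mol, so wt% Ca = 200.390/504.298 × 100 = 39.74%.
M(CaSO₄) = 136.134 g/mol, so wt% Ca = 40.078/136.134 × 100 = 29.44%.
39.74 − 29.44 = 10.30 pp.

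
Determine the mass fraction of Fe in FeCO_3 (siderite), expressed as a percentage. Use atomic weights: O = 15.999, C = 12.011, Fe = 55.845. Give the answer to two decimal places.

48.20 wt%

M(FeCO_3) = 115.853 g/mol.
Fe contributes 1 × 55.845 = 55.845 g per mole.
55.845/115.853 = 0.4820 → 48.20%.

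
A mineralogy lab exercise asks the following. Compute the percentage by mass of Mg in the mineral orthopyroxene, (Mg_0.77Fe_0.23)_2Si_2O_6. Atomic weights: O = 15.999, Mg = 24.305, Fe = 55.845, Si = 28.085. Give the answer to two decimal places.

Formula mass = 1.54×24.305 + 0.46×55.845 + 2×28.085 + 6×15.999 = 215.282 g/mol, of which 37.430 g is Mg.
So Mg makes up 37.430/215.282 = 0.1739 of the mass, i.e. 17.39%.

17.39 weight percent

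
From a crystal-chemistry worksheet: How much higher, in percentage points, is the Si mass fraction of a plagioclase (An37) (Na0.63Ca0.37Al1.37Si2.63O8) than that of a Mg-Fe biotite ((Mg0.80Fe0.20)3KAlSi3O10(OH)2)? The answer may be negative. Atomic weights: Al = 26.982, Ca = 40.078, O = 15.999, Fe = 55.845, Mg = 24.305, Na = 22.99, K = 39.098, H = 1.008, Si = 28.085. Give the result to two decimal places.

Si in Na0.63Ca0.37Al1.37Si2.63O8: molar mass 268.133 g/mol; 2.63×28.085 = 73.864 g → 27.55 wt%.
Si in (Mg0.80Fe0.20)3KAlSi3O10(OH)2: molar mass 436.178 g/mol; 3×28.085 = 84.255 g → 19.32 wt%.
Difference = 27.55 − 19.32 = 8.23 percentage points.

8.23 percentage points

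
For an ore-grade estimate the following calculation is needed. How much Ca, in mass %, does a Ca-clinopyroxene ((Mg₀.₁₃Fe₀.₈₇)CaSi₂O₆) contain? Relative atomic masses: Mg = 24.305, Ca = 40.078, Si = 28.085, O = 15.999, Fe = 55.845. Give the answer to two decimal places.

Molar mass of (Mg₀.₁₃Fe₀.₈₇)CaSi₂O₆: 0.13·24.305 + 0.87·55.845 + 1·40.078 + 2·28.085 + 6·15.999 = 243.987 g/mol.
Mass of Ca per formula unit: 1 × 40.078 = 40.078 g.
Weight fraction Ca = 40.078 / 243.987 = 0.1643.

16.43 mass %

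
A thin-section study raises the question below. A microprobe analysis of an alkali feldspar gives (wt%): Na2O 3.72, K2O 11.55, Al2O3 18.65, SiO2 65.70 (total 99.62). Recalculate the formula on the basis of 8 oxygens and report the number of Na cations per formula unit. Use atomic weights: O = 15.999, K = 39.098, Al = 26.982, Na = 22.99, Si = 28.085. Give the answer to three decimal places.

0.329 Na apfu

Na2O: 3.72/61.979 = 0.06002 mol → 0.12004 mol Na, 0.06002 mol O.
K2O: 11.55/94.195 = 0.12262 mol → 0.24524 mol K, 0.12262 mol O.
Al2O3: 18.65/101.961 = 0.18291 mol → 0.36582 mol Al, 0.54873 mol O.
SiO2: 65.70/60.083 = 1.09349 mol → 1.09349 mol Si, 2.18698 mol O.
Total oxygen = 2.91835 mol. Normalization factor = 8/2.91835 = 2.74128.
Na per 8 O = 0.12004 × 2.74128 = 0.329.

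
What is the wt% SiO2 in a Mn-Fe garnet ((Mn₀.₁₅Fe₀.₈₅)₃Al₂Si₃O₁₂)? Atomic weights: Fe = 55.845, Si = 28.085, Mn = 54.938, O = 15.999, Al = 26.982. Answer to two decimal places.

M((Mn₀.₁₅Fe₀.₈₅)₃Al₂Si₃O₁₂) = 497.334 g/mol; M(SiO2) = 60.083 g/mol.
Moles SiO2 per formula unit = 3 Si ÷ 1 = 3.0000.
SiO2 fraction = (3.0000 × 60.083) / 497.334 = 180.249/497.334 = 0.3624.

36.24 wt%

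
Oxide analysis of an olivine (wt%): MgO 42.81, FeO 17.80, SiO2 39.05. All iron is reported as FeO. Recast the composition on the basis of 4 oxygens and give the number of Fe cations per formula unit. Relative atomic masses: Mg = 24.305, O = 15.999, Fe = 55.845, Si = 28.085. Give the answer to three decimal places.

0.380 Fe apfu

MgO (M=40.304): mol = 1.06218; Mg = 1.06218, O = 1.06218.
FeO (M=71.844): mol = 0.24776; Fe = 0.24776, O = 0.24776.
SiO2 (M=60.083): mol = 0.64993; Si = 0.64993, O = 1.29986.
ΣO = 2.60980; factor = 4/ΣO = 1.53268.
Fe apfu = 0.24776 × 1.53268 = 0.380.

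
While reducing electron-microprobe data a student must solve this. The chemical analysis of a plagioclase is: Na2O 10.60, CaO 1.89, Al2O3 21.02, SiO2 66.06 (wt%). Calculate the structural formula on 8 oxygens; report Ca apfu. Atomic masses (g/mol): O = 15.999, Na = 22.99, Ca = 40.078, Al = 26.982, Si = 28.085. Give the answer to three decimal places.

0.089 Ca apfu

10.60 wt% Na2O ÷ 61.979 g/mol = 0.17103 mol, giving 0.34206 Na and 0.17103 O.
1.89 wt% CaO ÷ 56.077 g/mol = 0.03370 mol, giving 0.03370 Ca and 0.03370 O.
21.02 wt% Al2O3 ÷ 101.961 g/mol = 0.20616 mol, giving 0.41232 Al and 0.61848 O.
66.06 wt% SiO2 ÷ 60.083 g/mol = 1.09948 mol, giving 1.09948 Si and 2.19896 O.
Oxygen sums to 3.02217; scaling by 8/3.02217 = 2.64710 puts the formula on 8 O.
Ca: 0.03370 × 2.64710 = 0.089 atoms per formula unit.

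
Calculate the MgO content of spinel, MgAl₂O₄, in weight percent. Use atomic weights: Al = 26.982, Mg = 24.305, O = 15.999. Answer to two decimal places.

28.33 wt%

M(MgAl₂O₄) = 142.265 g/mol; M(MgO) = 40.304 g/mol.
Moles MgO per formula unit = 1 Mg ÷ 1 = 1.0000.
MgO fraction = (1.0000 × 40.304) / 142.265 = 40.304/142.265 = 0.2833.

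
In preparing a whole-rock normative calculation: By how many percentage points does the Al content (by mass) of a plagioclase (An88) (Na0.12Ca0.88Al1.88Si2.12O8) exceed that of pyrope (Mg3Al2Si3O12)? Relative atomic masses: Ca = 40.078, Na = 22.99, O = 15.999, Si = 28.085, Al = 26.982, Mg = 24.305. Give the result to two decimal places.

First mineral: 50.726 g Al in 276.286 g formula = 18.36 wt% Al.
Second mineral: 53.964 g Al in 403.122 g formula = 13.39 wt% Al.
18.36% − 13.39% gives a difference of 4.97 percentage points.

4.97 percentage points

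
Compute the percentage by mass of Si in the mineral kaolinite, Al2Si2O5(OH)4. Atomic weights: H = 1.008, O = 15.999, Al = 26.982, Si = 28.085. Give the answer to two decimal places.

21.76 mass %

Formula mass = 2·26.982 + 2·28.085 + 9·15.999 + 4·1.008 = 258.157 g/mol, of which 56.170 g is Si.
So Si makes up 56.170/258.157 = 0.2176 of the mass, i.e. 21.76%.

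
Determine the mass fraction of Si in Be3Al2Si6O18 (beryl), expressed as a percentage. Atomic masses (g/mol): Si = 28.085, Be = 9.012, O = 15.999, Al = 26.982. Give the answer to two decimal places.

31.35 weight percent

Molar mass of Be3Al2Si6O18: 3×9.012 + 2×26.982 + 6×28.085 + 18×15.999 = 537.492 g/mol.
Mass of Si per formula unit: 6 × 28.085 = 168.510 g.
Weight fraction Si = 168.510 / 537.492 = 0.3135.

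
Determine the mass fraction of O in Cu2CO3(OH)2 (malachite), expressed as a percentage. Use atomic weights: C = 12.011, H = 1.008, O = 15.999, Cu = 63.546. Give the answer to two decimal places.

36.18 weight percent

Formula mass = 2·63.546 + 1·12.011 + 5·15.999 + 2·1.008 = 221.114 g/mol, of which 79.995 g is O.
So O makes up 79.995/221.114 = 0.3618 of the mass, i.e. 36.18%.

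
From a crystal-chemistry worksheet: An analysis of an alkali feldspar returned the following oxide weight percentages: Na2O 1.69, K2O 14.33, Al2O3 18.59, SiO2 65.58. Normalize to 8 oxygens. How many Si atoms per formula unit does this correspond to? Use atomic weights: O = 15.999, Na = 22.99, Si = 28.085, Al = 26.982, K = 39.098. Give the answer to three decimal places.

1.69 wt% Na2O ÷ 61.979 g/mol = 0.02727 mol, giving 0.05454 Na and 0.02727 O.
14.33 wt% K2O ÷ 94.195 g/mol = 0.15213 mol, giving 0.30426 K and 0.15213 O.
18.59 wt% Al2O3 ÷ 101.961 g/mol = 0.18232 mol, giving 0.36464 Al and 0.54696 O.
65.58 wt% SiO2 ÷ 60.083 g/mol = 1.09149 mol, giving 1.09149 Si and 2.18298 O.
Oxygen sums to 2.90934; scaling by 8/2.90934 = 2.74976 puts the formula on 8 O.
Si: 1.09149 × 2.74976 = 3.001 atoms per formula unit.

3.001 Si apfu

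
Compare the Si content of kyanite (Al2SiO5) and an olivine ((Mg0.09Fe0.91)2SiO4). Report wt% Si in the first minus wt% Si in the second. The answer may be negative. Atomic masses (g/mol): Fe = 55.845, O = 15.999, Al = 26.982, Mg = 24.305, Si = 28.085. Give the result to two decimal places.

Si in Al2SiO5: molar mass 162.044 g/mol; 1×28.085 = 28.085 g → 17.33 wt%.
Si in (Mg0.09Fe0.91)2SiO4: molar mass 198.094 g/mol; 1×28.085 = 28.085 g → 14.18 wt%.
Difference = 17.33 − 14.18 = 3.15 percentage points.

3.15 percentage points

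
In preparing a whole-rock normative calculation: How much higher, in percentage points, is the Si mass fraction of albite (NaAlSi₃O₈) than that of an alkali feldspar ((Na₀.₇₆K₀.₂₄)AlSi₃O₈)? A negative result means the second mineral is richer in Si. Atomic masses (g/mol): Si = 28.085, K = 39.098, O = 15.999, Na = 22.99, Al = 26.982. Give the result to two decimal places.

0.47 percentage points

Si in NaAlSi₃O₈: molar mass 262.219 g/mol; 3×28.085 = 84.255 g → 32.13 wt%.
Si in (Na₀.₇₆K₀.₂₄)AlSi₃O₈: molar mass 266.085 g/mol; 3×28.085 = 84.255 g → 31.66 wt%.
Difference = 32.13 − 31.66 = 0.47 percentage points.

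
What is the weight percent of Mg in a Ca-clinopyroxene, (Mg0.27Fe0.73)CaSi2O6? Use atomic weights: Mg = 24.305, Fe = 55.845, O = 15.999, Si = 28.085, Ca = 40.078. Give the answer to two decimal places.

Formula mass = 0.27×24.305 + 0.73×55.845 + 1×40.078 + 2×28.085 + 6×15.999 = 239.571 g/mol, of which 6.562 g is Mg.
So Mg makes up 6.562/239.571 = 0.0274 of the mass, i.e. 2.74%.

2.74 mass %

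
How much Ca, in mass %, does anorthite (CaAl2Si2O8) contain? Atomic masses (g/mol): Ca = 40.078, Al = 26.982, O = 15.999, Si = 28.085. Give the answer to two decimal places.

14.41 mass %

Formula mass = 1·40.078 + 2·26.982 + 2·28.085 + 8·15.999 = 278.204 g/mol, of which 40.078 g is Ca.
So Ca makes up 40.078/278.204 = 0.1441 of the mass, i.e. 14.41%.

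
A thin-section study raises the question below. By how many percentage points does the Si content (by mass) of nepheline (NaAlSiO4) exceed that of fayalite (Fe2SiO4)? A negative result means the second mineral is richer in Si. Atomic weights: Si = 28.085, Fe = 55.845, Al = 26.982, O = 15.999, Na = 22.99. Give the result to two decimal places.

5.99 percentage points

First mineral: 28.085 g Si in 142.053 g formula = 19.77 wt% Si.
Second mineral: 28.085 g Si in 203.771 g formula = 13.78 wt% Si.
19.77% − 13.78% gives a difference of 5.99 percentage points.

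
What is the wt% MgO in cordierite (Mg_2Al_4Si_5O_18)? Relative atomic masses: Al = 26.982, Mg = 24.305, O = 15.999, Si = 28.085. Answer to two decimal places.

13.78 wt%

Molar mass of Mg_2Al_4Si_5O_18 = 2*24.305 + 4*26.982 + 5*28.085 + 18*15.999 = 584.945 g/mol.
Each formula unit contains 2 Mg, equivalent to 2/1 = 2.0000 mol MgO.
M(MgO) = 1×24.305 + 1×15.999 = 40.304 g/mol.
Mass of MgO per formula unit = 2.0000 × 40.304 = 80.608 g.
MgO wt% = 80.608 / 584.945 × 100 = 13.78%.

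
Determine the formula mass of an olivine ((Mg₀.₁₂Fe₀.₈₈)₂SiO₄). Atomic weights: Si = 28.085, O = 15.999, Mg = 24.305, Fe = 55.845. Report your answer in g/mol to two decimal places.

196.20 g/mol

The formula mass is the sum 0.24×24.305 + 1.76×55.845 + 1×28.085 + 4×15.999.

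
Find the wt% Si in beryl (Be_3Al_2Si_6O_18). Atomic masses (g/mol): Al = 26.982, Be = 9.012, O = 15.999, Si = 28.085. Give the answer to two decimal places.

31.35 weight percent

Formula mass = 3·9.012 + 2·26.982 + 6·28.085 + 18·15.999 = 537.492 g/mol, of which 168.510 g is Si.
So Si makes up 168.510/537.492 = 0.3135 of the mass, i.e. 31.35%.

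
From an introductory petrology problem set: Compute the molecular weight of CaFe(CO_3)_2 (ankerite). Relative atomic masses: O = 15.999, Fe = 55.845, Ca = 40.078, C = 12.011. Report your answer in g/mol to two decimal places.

215.94 g/mol

M = 1*40.078 + 1*55.845 + 2*12.011 + 6*15.999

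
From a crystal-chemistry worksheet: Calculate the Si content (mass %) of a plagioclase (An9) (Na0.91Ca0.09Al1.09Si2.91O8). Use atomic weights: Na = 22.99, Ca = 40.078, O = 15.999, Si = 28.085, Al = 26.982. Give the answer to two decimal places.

Molar mass of Na0.91Ca0.09Al1.09Si2.91O8: 0.91·22.99 + 0.09·40.078 + 1.09·26.982 + 2.91·28.085 + 8·15.999 = 263.658 g/mol.
Mass of Si per formula unit: 2.91 × 28.085 = 81.727 g.
Weight fraction Si = 81.727 / 263.658 = 0.3100.

31.00 mass %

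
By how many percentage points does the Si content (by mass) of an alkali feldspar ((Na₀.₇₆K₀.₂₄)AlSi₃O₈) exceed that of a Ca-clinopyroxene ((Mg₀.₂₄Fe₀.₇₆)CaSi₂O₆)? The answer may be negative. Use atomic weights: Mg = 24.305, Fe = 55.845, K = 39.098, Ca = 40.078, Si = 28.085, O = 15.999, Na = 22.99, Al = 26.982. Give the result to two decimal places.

8.31 percentage points

First mineral: 84.255 g Si in 266.085 g formula = 31.66 wt% Si.
Second mineral: 56.170 g Si in 240.517 g formula = 23.35 wt% Si.
31.66% − 23.35% gives a difference of 8.31 percentage points.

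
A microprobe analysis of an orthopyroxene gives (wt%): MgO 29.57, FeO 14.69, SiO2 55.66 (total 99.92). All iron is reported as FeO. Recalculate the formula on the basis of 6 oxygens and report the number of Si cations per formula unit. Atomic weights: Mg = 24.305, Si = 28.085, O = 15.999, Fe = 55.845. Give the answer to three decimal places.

1.992 Si apfu

29.57 wt% MgO ÷ 40.304 g/mol = 0.73367 mol, giving 0.73367 Mg and 0.73367 O.
14.69 wt% FeO ÷ 71.844 g/mol = 0.20447 mol, giving 0.20447 Fe and 0.20447 O.
55.66 wt% SiO2 ÷ 60.083 g/mol = 0.92639 mol, giving 0.92639 Si and 1.85278 O.
Oxygen sums to 2.79092; scaling by 6/2.79092 = 2.14983 puts the formula on 6 O.
Si: 0.92639 × 2.14983 = 1.992 atoms per formula unit.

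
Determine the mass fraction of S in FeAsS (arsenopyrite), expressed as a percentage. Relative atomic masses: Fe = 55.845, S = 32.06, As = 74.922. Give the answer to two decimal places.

19.69 weight percent

M(FeAsS) = 162.827 g/mol.
S contributes 1 × 32.06 = 32.060 g per mole.
32.060/162.827 = 0.1969 → 19.69%.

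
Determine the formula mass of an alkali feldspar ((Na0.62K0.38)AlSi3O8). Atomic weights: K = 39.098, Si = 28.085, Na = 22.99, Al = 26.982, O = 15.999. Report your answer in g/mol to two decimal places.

The formula mass is the sum 0.62·22.99 + 0.38·39.098 + 1·26.982 + 3·28.085 + 8·15.999.

268.34 g/mol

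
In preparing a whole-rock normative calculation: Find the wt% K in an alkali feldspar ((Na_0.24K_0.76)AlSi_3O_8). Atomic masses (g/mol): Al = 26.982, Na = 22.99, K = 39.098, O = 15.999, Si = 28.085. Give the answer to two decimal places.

M((Na_0.24K_0.76)AlSi_3O_8) = 274.461 g/mol.
K contributes 0.76 × 39.098 = 29.714 g per mole.
29.714/274.461 = 0.1083 → 10.83%.

10.83 wt%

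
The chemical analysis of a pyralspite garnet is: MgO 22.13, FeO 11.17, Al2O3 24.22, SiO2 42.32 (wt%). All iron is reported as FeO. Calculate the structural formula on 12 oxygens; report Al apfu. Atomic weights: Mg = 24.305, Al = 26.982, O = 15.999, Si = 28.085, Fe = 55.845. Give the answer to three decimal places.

2.017 Al apfu

MgO: 22.13/40.304 = 0.54908 mol → 0.54908 mol Mg, 0.54908 mol O.
FeO: 11.17/71.844 = 0.15548 mol → 0.15548 mol Fe, 0.15548 mol O.
Al2O3: 24.22/101.961 = 0.23754 mol → 0.47508 mol Al, 0.71262 mol O.
SiO2: 42.32/60.083 = 0.70436 mol → 0.70436 mol Si, 1.40872 mol O.
Total oxygen = 2.82590 mol. Normalization factor = 12/2.82590 = 4.24643.
Al per 12 O = 0.47508 × 4.24643 = 2.017.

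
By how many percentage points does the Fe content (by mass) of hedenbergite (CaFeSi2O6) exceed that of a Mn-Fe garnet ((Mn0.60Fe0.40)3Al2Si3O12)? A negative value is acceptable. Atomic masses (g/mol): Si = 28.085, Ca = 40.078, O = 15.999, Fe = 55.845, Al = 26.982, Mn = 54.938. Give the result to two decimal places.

9.00 percentage points

Fe in CaFeSi2O6: molar mass 248.087 g/mol; 1×55.845 = 55.845 g → 22.51 wt%.
Fe in (Mn0.60Fe0.40)3Al2Si3O12: molar mass 496.109 g/mol; 1.20×55.845 = 67.014 g → 13.51 wt%.
Difference = 22.51 − 13.51 = 9.00 percentage points.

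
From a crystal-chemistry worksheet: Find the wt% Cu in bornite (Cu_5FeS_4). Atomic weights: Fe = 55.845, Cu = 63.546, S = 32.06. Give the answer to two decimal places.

63.32 wt%

Formula mass = 5×63.546 + 1×55.845 + 4×32.06 = 501.815 g/mol, of which 317.730 g is Cu.
So Cu makes up 317.730/501.815 = 0.6332 of the mass, i.e. 63.32%.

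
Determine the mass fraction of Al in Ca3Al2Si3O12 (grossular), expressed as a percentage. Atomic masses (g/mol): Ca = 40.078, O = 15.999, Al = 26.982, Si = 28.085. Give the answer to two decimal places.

11.98 wt%

Molar mass of Ca3Al2Si3O12: 3×40.078 + 2×26.982 + 3×28.085 + 12×15.999 = 450.441 g/mol.
Mass of Al per formula unit: 2 × 26.982 = 53.964 g.
Weight fraction Al = 53.964 / 450.441 = 0.1198.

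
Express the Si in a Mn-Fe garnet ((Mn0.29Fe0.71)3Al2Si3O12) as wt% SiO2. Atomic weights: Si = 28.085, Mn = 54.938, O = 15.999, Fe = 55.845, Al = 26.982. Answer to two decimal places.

36.27 wt%

M((Mn0.29Fe0.71)3Al2Si3O12) = 496.953 g/mol; M(SiO2) = 60.083 g/mol.
Moles SiO2 per formula unit = 3 Si ÷ 1 = 3.0000.
SiO2 fraction = (3.0000 × 60.083) / 496.953 = 180.249/496.953 = 0.3627.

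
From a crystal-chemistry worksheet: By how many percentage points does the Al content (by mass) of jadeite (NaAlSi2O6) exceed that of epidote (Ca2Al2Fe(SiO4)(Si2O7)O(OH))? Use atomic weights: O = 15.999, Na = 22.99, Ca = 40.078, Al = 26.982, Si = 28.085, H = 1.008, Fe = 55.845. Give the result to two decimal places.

2.18 percentage points

First mineral: 26.982 g Al in 202.136 g formula = 13.35 wt% Al.
Second mineral: 53.964 g Al in 483.215 g formula = 11.17 wt% Al.
13.35% − 11.17% gives a difference of 2.18 percentage points.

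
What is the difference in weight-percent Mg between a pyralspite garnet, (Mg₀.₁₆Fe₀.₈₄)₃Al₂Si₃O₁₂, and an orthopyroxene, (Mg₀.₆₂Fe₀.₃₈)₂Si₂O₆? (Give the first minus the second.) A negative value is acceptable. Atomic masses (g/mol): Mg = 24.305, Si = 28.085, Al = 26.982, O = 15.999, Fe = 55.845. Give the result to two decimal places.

-10.99 percentage points

M((Mg₀.₁₆Fe₀.₈₄)₃Al₂Si₃O₁₂) = 482.603 g/mol, so wt% Mg = 11.666/482.603 × 100 = 2.42%.
M((Mg₀.₆₂Fe₀.₃₈)₂Si₂O₆) = 224.744 g/mol, so wt% Mg = 30.138/224.744 × 100 = 13.41%.
2.42 − 13.41 = -10.99 pp.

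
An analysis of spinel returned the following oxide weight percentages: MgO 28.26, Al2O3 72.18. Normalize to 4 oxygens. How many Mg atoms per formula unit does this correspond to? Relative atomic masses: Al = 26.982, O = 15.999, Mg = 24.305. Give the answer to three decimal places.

MgO (M=40.304): mol = 0.70117; Mg = 0.70117, O = 0.70117.
Al2O3 (M=101.961): mol = 0.70792; Al = 1.41584, O = 2.12376.
ΣO = 2.82493; factor = 4/ΣO = 1.41596.
Mg apfu = 0.70117 × 1.41596 = 0.993.

0.993 Mg apfu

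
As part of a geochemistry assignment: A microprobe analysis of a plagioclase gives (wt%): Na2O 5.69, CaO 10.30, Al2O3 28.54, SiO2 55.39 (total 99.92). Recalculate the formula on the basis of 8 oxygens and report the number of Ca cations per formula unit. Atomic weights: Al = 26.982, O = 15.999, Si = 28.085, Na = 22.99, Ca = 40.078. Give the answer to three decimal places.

Na2O: 5.69/61.979 = 0.09181 mol → 0.18362 mol Na, 0.09181 mol O.
CaO: 10.30/56.077 = 0.18368 mol → 0.18368 mol Ca, 0.18368 mol O.
Al2O3: 28.54/101.961 = 0.27991 mol → 0.55982 mol Al, 0.83973 mol O.
SiO2: 55.39/60.083 = 0.92189 mol → 0.92189 mol Si, 1.84378 mol O.
Total oxygen = 2.95900 mol. Normalization factor = 8/2.95900 = 2.70362.
Ca per 8 O = 0.18368 × 2.70362 = 0.497.

0.497 Ca apfu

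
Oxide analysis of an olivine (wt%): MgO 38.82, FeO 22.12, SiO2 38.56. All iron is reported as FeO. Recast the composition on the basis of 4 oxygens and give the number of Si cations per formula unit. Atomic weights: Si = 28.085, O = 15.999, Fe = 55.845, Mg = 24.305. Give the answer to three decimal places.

1.005 Si apfu

38.82 wt% MgO ÷ 40.304 g/mol = 0.96318 mol, giving 0.96318 Mg and 0.96318 O.
22.12 wt% FeO ÷ 71.844 g/mol = 0.30789 mol, giving 0.30789 Fe and 0.30789 O.
38.56 wt% SiO2 ÷ 60.083 g/mol = 0.64178 mol, giving 0.64178 Si and 1.28356 O.
Oxygen sums to 2.55463; scaling by 4/2.55463 = 1.56578 puts the formula on 4 O.
Si: 0.64178 × 1.56578 = 1.005 atoms per formula unit.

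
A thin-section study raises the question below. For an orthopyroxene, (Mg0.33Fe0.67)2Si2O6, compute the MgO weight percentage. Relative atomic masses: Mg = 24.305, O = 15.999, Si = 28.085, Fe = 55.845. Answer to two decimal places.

Molar mass of (Mg0.33Fe0.67)2Si2O6 = 0.66*24.305 + 1.34*55.845 + 2*28.085 + 6*15.999 = 243.038 g/mol.
Each formula unit contains 0.66 Mg, equivalent to 0.66/1 = 0.6600 mol MgO.
M(MgO) = 1×24.305 + 1×15.999 = 40.304 g/mol.
Mass of MgO per formula unit = 0.6600 × 40.304 = 26.601 g.
MgO wt% = 26.601 / 243.038 × 100 = 10.95%.

10.95 wt%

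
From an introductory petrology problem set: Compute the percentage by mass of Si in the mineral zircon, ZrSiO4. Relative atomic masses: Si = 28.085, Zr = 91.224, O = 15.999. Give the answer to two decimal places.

15.32 wt%

M(ZrSiO4) = 183.305 g/mol.
Si contributes 1 × 28.085 = 28.085 g per mole.
28.085/183.305 = 0.1532 → 15.32%.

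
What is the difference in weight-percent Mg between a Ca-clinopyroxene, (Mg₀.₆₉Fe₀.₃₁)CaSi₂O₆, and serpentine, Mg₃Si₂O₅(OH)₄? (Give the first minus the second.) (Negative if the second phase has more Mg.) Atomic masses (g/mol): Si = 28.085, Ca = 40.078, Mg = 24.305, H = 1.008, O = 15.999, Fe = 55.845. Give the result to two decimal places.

First mineral: 16.770 g Mg in 226.324 g formula = 7.41 wt% Mg.
Second mineral: 72.915 g Mg in 277.108 g formula = 26.31 wt% Mg.
7.41% − 26.31% gives a difference of -18.90 percentage points.

-18.90 percentage points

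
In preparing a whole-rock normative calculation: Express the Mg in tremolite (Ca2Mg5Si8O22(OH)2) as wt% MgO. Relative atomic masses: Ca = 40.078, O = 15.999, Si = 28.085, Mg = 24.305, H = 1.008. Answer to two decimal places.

24.81 wt%

Formula mass = 812.353 g/mol.
5 Mg → 5.0000 mol MgO per formula unit; M(MgO) = 40.304, so MgO mass = 201.520 g.
201.520/812.353 × 100 = 24.81 wt%.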